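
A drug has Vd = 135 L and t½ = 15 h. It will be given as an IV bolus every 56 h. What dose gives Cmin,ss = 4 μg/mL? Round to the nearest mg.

τ/t½ = 56/15 ≈ 3.7333, so f = (1/2)^(56/15) ≈ 0.075189.
Cmin,ss = (D/Vd)·f/(1−f), so D = Cmin,ss·Vd·(1−f)/f.
D = 4 × 135 × (1−f)/f ≈ 4 × 135 × 12.29982 ≈ 6641.90 mg.

6642 mg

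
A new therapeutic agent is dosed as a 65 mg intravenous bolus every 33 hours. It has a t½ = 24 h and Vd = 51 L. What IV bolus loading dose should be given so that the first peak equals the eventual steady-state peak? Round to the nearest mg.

106 mg

f = (1/2)^(33/24) ≈ 0.385553; accumulation ratio R = 1/(1−f) ≈ 1.62748.
Loading dose to hit Cmax,ss on first dose: D_load = D_maint·R ≈ 65 × 1.62748 ≈ 105.79 mg.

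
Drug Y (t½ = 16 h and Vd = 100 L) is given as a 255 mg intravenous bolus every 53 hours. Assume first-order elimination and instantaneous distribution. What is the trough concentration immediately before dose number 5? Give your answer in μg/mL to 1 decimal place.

f = (1/2)^(τ/t½) = (1/2)^(53/16) ≈ 0.1007.
C₀ = D/Vd = 255/100 ≈ 2.550 μg/mL.
Before the 5th dose, 4 doses have been given. Superposition: Cmin = C₀·(f + f² + … + f^4).
≈ 2.550 × (0.1007 + 0.0101 + 0.0010 + 0.0001) ≈ 2.550 × 0.1119 ≈ 0.285 μg/mL.

0.3 μg/mL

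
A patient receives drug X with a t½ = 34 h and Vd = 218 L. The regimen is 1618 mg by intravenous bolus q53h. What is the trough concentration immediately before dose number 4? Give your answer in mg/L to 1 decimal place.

f = (1/2)^(τ/t½) = (1/2)^(53/34) ≈ 0.3394.
C₀ = D/Vd = 1618/218 ≈ 7.422 mg/L.
Before the 4th dose, 3 doses have been given. Superposition: Cmin = C₀·(f + f² + … + f^3).
≈ 7.422 × (0.3394 + 0.1152 + 0.0391) ≈ 7.422 × 0.4937 ≈ 3.664 mg/L.

3.7 mg/L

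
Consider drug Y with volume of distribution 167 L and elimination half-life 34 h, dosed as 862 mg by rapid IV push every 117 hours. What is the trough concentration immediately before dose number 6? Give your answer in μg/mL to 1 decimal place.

f = (1/2)^(τ/t½) = (1/2)^(117/34) ≈ 0.0921.
C₀ = D/Vd = 862/167 ≈ 5.162 μg/mL.
Before the 6th dose, 5 doses have been given. Superposition: Cmin = C₀·(f + f² + … + f^5).
≈ 5.162 × (0.0921 + 0.0085 + 0.0008 + 0.0001 + 0.0000) ≈ 5.162 × 0.1015 ≈ 0.524 μg/mL.

0.5 μg/mL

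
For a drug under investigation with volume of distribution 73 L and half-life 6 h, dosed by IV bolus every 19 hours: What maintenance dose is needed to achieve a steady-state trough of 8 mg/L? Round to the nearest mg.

τ/t½ = 19/6 ≈ 3.1667, so f = (1/2)^(19/6) ≈ 0.111362.
Cmin,ss = (D/Vd)·f/(1−f), so D = Cmin,ss·Vd·(1−f)/f.
D = 8 × 73 × (1−f)/f ≈ 8 × 73 × 7.97972 ≈ 4660.16 mg.

4660 mg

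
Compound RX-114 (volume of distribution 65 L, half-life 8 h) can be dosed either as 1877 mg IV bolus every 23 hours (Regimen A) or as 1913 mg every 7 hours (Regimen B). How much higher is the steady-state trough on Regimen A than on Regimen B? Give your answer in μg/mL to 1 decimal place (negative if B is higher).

Regimen A: f = (1/2)^(23/8) ≈ 0.1363; Cmin,ss = (1877/65)·f/(1−f) ≈ 4.557 μg/mL.
Regimen B: f = (1/2)^(7/8) ≈ 0.5453; Cmin,ss = (1913/65)·f/(1−f) ≈ 35.295 μg/mL.
Difference ≈ 4.557 − 35.295 ≈ -30.738 μg/mL.

-30.7 μg/mL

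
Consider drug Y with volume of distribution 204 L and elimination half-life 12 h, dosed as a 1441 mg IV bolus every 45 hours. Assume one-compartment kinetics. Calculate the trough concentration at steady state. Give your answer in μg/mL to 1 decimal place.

k = ln2/t½ = ln2/12 ≈ 0.057762 h⁻¹; fraction remaining f = e^(−kτ) = e^(−0.057762×45) ≈ 0.0743.
At steady state, accumulation factor R = 1/(1 − e^(−kτ)) ≈ 1.0803.
Single-dose peak C₀ = D/Vd = 1441/204 ≈ 7.064 μg/mL.
Cmax,ss = C₀/(1 − f) ≈ 7.064/0.9257 ≈ 7.631 μg/mL.
One interval later, Cmin,ss = Cmax,ss·e^(−kτ) ≈ 7.631 × 0.0743 ≈ 0.567 μg/mL.

0.6 μg/mL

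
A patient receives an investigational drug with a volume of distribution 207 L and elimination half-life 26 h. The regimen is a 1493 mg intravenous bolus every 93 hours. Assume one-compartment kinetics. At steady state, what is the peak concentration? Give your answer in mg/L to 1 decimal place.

7.9 mg/L

k = ln2/t½ = ln2/26 ≈ 0.026660 h⁻¹; fraction remaining f = e^(−kτ) = e^(−0.026660×93) ≈ 0.0838.
Accumulation ratio R = 1/(1 − f) ≈ 1/0.9162 ≈ 1.0915.
Each bolus raises the concentration by D/Vd = 1493/207 ≈ 7.213 mg/L.
Steady-state peak Cmax,ss = C₀·R ≈ 7.213 × 1.0915 ≈ 7.873 mg/L.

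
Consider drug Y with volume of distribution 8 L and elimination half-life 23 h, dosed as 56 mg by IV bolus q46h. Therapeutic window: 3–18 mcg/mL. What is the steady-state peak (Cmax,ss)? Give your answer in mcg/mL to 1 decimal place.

9.3 mcg/mL

τ = 46 h = 2 half-lives, so f = (1/2)^2 = 0.25.
Accumulation ratio R = 1/(1 − f) = 1/0.75 = 4/3.
Single-dose peak C₀ = D/Vd = 56/8 = 7 mcg/mL.
Steady-state peak Cmax,ss = C₀·R = 7 × 4/3 ≈ 9.333 mcg/mL.
Peak 9.3 mcg/mL vs MTC 18 mcg/mL: below toxic threshold.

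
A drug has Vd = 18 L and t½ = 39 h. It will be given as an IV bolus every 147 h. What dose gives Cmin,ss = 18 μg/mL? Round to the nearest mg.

τ/t½ = 147/39 ≈ 3.7692, so f = (1/2)^(147/39) ≈ 0.073341.
Cmin,ss = (D/Vd)·f/(1−f), so D = Cmin,ss·Vd·(1−f)/f.
D = 18 × 18 × (1−f)/f ≈ 18 × 18 × 12.63494 ≈ 4093.72 mg.

4094 mg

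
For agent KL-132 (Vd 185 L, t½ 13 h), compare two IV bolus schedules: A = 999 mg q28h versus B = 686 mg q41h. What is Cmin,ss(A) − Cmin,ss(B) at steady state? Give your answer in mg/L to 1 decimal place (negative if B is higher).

Regimen A: f = (1/2)^(28/13) ≈ 0.2247; Cmin,ss = (999/185)·f/(1−f) ≈ 1.565 mg/L.
Regimen B: f = (1/2)^(41/13) ≈ 0.1124; Cmin,ss = (686/185)·f/(1−f) ≈ 0.470 mg/L.
Difference ≈ 1.565 − 0.470 ≈ 1.095 mg/L.

1.1 mg/L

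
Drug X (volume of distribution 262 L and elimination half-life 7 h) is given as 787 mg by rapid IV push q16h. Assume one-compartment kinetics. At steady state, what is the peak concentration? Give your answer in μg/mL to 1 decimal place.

k = ln2/t½ = ln2/7 ≈ 0.099021 h⁻¹; fraction remaining f = e^(−kτ) = e^(−0.099021×16) ≈ 0.2051.
At steady state, accumulation factor R = 1/(1 − e^(−kτ)) ≈ 1.2580.
Single-dose peak C₀ = D/Vd = 787/262 ≈ 3.004 μg/mL.
Cmax,ss = C₀/(1 − f) ≈ 3.004/0.7949 ≈ 3.779 μg/mL.

3.8 μg/mL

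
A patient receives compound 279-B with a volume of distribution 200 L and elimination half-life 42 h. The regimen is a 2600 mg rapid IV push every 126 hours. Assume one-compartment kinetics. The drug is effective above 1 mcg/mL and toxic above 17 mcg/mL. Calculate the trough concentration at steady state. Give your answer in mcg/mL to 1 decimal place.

1.9 mcg/mL

τ = 126 h = 3 half-lives, so f = (1/2)^3 = 0.125.
Accumulation ratio R = 1/(1 − f) = 1/0.875 = 8/7.
Single-dose peak C₀ = D/Vd = 2600/200 = 13 mcg/mL.
Steady-state peak Cmax,ss = C₀·R = 13 × 8/7 ≈ 14.857 mcg/mL.
Steady-state trough Cmin,ss = Cmax,ss·f ≈ 14.857 × 0.125 ≈ 1.857 mcg/mL.
Trough 1.9 mcg/mL vs MEC 1 mcg/mL: adequate.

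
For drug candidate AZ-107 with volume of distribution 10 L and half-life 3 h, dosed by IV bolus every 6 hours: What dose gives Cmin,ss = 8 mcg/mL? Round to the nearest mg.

τ/t½ = 6/3 ≈ 2, so f = (1/2)^(6/3) ≈ 0.250000.
Cmin,ss = (D/Vd)·f/(1−f), so D = Cmin,ss·Vd·(1−f)/f.
D = 8 × 10 × (1−f)/f ≈ 8 × 10 × 3.00000 ≈ 240.00 mg.

240 mg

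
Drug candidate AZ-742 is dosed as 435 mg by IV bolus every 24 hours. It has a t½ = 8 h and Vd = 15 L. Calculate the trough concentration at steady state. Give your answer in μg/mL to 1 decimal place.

4.1 μg/mL

τ = 24 h = 3 half-lives, so f = (1/2)^3 = 0.125.
Accumulation ratio R = 1/(1 − f) = 1/0.875 = 8/7.
Single-dose peak C₀ = D/Vd = 435/15 = 29 μg/mL.
Steady-state peak Cmax,ss = C₀·R = 29 × 8/7 ≈ 33.143 μg/mL.
Steady-state trough Cmin,ss = Cmax,ss·f ≈ 33.143 × 0.125 ≈ 4.143 μg/mL.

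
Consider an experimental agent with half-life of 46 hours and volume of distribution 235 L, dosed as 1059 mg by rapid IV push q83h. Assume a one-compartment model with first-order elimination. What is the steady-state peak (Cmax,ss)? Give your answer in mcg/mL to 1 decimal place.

6.3 mcg/mL

τ/t½ = 83/46 ≈ 1.8043, so fraction remaining f = (1/2)^(83/46) ≈ 0.2863.
At steady state, accumulation factor R = 1/(1 − e^(−kτ)) ≈ 1.4011.
Each bolus raises the concentration by D/Vd = 1059/235 ≈ 4.506 mcg/mL.
Steady-state peak Cmax,ss = C₀·R ≈ 4.506 × 1.4011 ≈ 6.313 mcg/mL.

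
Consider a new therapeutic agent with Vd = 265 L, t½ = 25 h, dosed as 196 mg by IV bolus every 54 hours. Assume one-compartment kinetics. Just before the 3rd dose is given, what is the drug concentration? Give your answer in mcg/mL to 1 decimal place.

0.2 mcg/mL

f = (1/2)^(τ/t½) = (1/2)^(54/25) ≈ 0.2238.
C₀ = D/Vd = 196/265 ≈ 0.740 mcg/mL.
Before the 3rd dose, 2 doses have been given. Superposition: Cmin = C₀·(f + f²).
≈ 0.740 × (0.2238 + 0.0501) ≈ 0.740 × 0.2739 ≈ 0.203 mcg/mL.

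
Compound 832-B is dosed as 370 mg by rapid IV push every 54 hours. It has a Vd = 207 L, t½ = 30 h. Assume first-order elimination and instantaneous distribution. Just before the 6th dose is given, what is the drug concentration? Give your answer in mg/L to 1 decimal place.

f = (1/2)^(τ/t½) = (1/2)^(54/30) ≈ 0.2872.
C₀ = D/Vd = 370/207 ≈ 1.787 mg/L.
Before the 6th dose, 5 doses have been given. Superposition: Cmin = C₀·(f + f² + … + f^5).
≈ 1.787 × (0.2872 + 0.0825 + 0.0237 + 0.0068 + 0.0020) ≈ 1.787 × 0.4022 ≈ 0.719 mg/L.

0.7 mg/L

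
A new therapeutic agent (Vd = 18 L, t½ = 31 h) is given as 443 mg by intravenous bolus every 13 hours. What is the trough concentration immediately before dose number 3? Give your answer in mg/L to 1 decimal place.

f = (1/2)^(τ/t½) = (1/2)^(13/31) ≈ 0.7478.
C₀ = D/Vd = 443/18 ≈ 24.611 mg/L.
Before the 3rd dose, 2 doses have been given. Superposition: Cmin = C₀·(f + f²).
≈ 24.611 × (0.7478 + 0.5592) ≈ 24.611 × 1.3070 ≈ 32.167 mg/L.

32.2 mg/L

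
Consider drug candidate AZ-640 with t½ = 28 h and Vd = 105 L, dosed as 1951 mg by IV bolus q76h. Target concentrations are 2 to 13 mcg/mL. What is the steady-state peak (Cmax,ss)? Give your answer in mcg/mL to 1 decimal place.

21.9 mcg/mL

τ/t½ = 76/28 ≈ 2.7143, so fraction remaining f = (1/2)^(76/28) ≈ 0.1524.
Accumulation ratio R = 1/(1 − f) ≈ 1/0.8476 ≈ 1.1798.
Each bolus raises the concentration by D/Vd = 1951/105 ≈ 18.581 mcg/mL.
Cmax,ss = C₀/(1 − f) ≈ 18.581/0.8476 ≈ 21.922 mcg/mL.
Peak 21.9 mcg/mL vs MTC 13 mcg/mL: exceeds toxic threshold.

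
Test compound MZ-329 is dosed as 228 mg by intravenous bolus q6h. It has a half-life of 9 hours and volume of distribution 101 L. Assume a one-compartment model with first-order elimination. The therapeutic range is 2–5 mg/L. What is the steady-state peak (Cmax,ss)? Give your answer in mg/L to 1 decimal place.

τ/t½ = 6/9 ≈ 0.66667, so fraction remaining f = (1/2)^(6/9) ≈ 0.6300.
Accumulation ratio R = 1/(1 − f) ≈ 1/0.3700 ≈ 2.7027.
Single-dose peak C₀ = D/Vd = 228/101 ≈ 2.257 mg/L.
Steady-state peak Cmax,ss = C₀·R ≈ 2.257 × 2.7027 ≈ 6.100 mg/L.
Peak 6.1 mg/L vs MTC 5 mg/L: exceeds toxic threshold.

6.1 mg/L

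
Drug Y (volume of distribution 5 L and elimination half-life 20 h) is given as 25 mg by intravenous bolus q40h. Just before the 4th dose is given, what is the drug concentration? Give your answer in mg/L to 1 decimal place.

f = (1/2)^(τ/t½) = (1/2)^(40/20) ≈ 0.2500.
C₀ = D/Vd = 25/5 ≈ 5.000 mg/L.
Before the 4th dose, 3 doses have been given. Superposition: Cmin = C₀·(f + f² + … + f^3).
≈ 5.000 × (0.2500 + 0.0625 + 0.0156) ≈ 5.000 × 0.3281 ≈ 1.641 mg/L.

1.6 mg/L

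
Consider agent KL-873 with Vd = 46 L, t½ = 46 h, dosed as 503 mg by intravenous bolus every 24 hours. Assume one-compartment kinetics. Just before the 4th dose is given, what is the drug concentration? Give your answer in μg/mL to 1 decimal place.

f = (1/2)^(τ/t½) = (1/2)^(24/46) ≈ 0.6965.
C₀ = D/Vd = 503/46 ≈ 10.935 μg/mL.
Before the 4th dose, 3 doses have been given. Superposition: Cmin = C₀·(f + f² + … + f^3).
≈ 10.935 × (0.6965 + 0.4851 + 0.3379) ≈ 10.935 × 1.5195 ≈ 16.616 μg/mL.

16.6 μg/mL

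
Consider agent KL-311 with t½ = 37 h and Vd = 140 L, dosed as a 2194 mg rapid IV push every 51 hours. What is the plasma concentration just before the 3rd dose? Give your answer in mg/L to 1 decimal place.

f = (1/2)^(τ/t½) = (1/2)^(51/37) ≈ 0.3847.
C₀ = D/Vd = 2194/140 ≈ 15.671 mg/L.
Before the 3rd dose, 2 doses have been given. Superposition: Cmin = C₀·(f + f²).
≈ 15.671 × (0.3847 + 0.1480) ≈ 15.671 × 0.5327 ≈ 8.348 mg/L.

8.3 mg/L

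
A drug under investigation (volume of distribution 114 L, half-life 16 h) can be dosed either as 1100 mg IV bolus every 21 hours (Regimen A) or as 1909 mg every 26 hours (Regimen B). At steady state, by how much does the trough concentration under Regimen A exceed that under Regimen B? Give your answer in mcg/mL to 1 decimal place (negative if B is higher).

-1.5 mcg/mL

Regimen A: f = (1/2)^(21/16) ≈ 0.4026; Cmin,ss = (1100/114)·f/(1−f) ≈ 6.503 mcg/mL.
Regimen B: f = (1/2)^(26/16) ≈ 0.3242; Cmin,ss = (1909/114)·f/(1−f) ≈ 8.033 mcg/mL.
Difference ≈ 6.503 − 8.033 ≈ -1.530 mcg/mL.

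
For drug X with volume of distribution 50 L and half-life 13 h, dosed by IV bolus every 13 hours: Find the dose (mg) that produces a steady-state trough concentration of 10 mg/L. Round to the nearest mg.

τ/t½ = 13/13 ≈ 1, so f = (1/2)^(13/13) ≈ 0.500000.
Cmin,ss = (D/Vd)·f/(1−f), so D = Cmin,ss·Vd·(1−f)/f.
D = 10 × 50 × (1−f)/f ≈ 10 × 50 × 1.00000 ≈ 500.00 mg.

500 mg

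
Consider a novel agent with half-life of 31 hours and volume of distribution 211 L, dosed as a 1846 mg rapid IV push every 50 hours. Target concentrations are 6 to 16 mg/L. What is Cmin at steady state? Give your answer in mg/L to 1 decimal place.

4.2 mg/L

Over one 50-h interval, 50/31 ≈ 1.6129 half-lives elapse, leaving f ≈ 0.3269 of each dose.
Single-dose peak C₀ = D/Vd = 1846/211 ≈ 8.749 mg/L.
Steady-state trough Cmin,ss = C₀·f/(1−f) ≈ 8.749 × 0.3269/0.6731 ≈ 4.249 mg/L.
Trough 4.2 mg/L vs MEC 6 mg/L: subtherapeutic.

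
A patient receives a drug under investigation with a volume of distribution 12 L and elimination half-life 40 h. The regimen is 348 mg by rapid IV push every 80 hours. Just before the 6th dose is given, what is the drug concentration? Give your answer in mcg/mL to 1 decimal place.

9.7 mcg/mL

f = (1/2)^(τ/t½) = (1/2)^(80/40) ≈ 0.2500.
C₀ = D/Vd = 348/12 ≈ 29.000 mcg/mL.
Before the 6th dose, 5 doses have been given. Superposition: Cmin = C₀·(f + f² + … + f^5).
≈ 29.000 × (0.2500 + 0.0625 + 0.0156 + 0.0039 + 0.0010) ≈ 29.000 × 0.3330 ≈ 9.657 mcg/mL.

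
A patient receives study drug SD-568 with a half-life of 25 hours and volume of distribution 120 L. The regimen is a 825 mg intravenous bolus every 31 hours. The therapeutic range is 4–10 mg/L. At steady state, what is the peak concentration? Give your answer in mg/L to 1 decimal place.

11.9 mg/L

τ/t½ = 31/25 ≈ 1.24, so fraction remaining f = (1/2)^(31/25) ≈ 0.4234.
Accumulation ratio R = 1/(1 − f) ≈ 1/0.5766 ≈ 1.7343.
Each bolus raises the concentration by D/Vd = 825/120 ≈ 6.875 mg/L.
Cmax,ss = C₀/(1 − f) ≈ 6.875/0.5766 ≈ 11.923 mg/L.
Peak 11.9 mg/L vs MTC 10 mg/L: exceeds toxic threshold.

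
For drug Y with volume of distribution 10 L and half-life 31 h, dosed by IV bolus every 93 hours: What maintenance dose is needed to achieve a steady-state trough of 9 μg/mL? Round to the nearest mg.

630 mg

τ/t½ = 93/31 ≈ 3, so f = (1/2)^(93/31) ≈ 0.125000.
Cmin,ss = (D/Vd)·f/(1−f), so D = Cmin,ss·Vd·(1−f)/f.
D = 9 × 10 × (1−f)/f ≈ 9 × 10 × 7.00000 ≈ 630.00 mg.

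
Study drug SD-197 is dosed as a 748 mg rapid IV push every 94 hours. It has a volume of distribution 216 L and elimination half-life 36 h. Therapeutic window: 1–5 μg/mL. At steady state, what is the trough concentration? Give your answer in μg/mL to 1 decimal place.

τ/t½ = 94/36 ≈ 2.6111, so fraction remaining f = (1/2)^(94/36) ≈ 0.1637.
At steady state, accumulation factor R = 1/(1 − e^(−kτ)) ≈ 1.1957.
Each bolus raises the concentration by D/Vd = 748/216 ≈ 3.463 μg/mL.
Cmax,ss = C₀/(1 − f) ≈ 3.463/0.8363 ≈ 4.141 μg/mL.
Steady-state trough Cmin,ss = Cmax,ss·f ≈ 4.141 × 0.1637 ≈ 0.678 μg/mL.
Trough 0.7 μg/mL vs MEC 1 μg/mL: subtherapeutic.

0.7 μg/mL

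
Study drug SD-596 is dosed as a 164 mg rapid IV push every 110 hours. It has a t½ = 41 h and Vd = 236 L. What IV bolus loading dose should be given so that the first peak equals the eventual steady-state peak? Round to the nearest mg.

194 mg

f = (1/2)^(110/41) ≈ 0.155725; accumulation ratio R = 1/(1−f) ≈ 1.18445.
Loading dose to hit Cmax,ss on first dose: D_load = D_maint·R ≈ 164 × 1.18445 ≈ 194.25 mg.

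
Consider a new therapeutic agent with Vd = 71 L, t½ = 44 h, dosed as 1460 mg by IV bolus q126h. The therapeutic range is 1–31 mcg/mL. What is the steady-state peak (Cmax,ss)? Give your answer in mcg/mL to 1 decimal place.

23.8 mcg/mL

k = ln2/t½ = ln2/44 ≈ 0.015753 h⁻¹; fraction remaining f = e^(−kτ) = e^(−0.015753×126) ≈ 0.1374.
At steady state, accumulation factor R = 1/(1 − e^(−kτ)) ≈ 1.1593.
Each bolus raises the concentration by D/Vd = 1460/71 ≈ 20.563 mcg/mL.
Steady-state peak Cmax,ss = C₀·R ≈ 20.563 × 1.1593 ≈ 23.839 mcg/mL.
Peak 23.8 mcg/mL vs MTC 31 mcg/mL: below toxic threshold.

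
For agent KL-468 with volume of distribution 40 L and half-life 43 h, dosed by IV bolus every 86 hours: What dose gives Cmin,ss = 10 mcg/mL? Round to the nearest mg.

1200 mg

τ/t½ = 86/43 ≈ 2, so f = (1/2)^(86/43) ≈ 0.250000.
Cmin,ss = (D/Vd)·f/(1−f), so D = Cmin,ss·Vd·(1−f)/f.
D = 10 × 40 × (1−f)/f ≈ 10 × 40 × 3.00000 ≈ 1200.00 mg.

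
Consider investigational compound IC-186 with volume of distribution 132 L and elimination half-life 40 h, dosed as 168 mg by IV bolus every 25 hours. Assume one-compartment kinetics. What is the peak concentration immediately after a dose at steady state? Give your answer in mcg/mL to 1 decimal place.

3.6 mcg/mL

τ/t½ = 25/40 ≈ 0.625, so fraction remaining f = (1/2)^(25/40) ≈ 0.6484.
Accumulation ratio R = 1/(1 − f) ≈ 1/0.3516 ≈ 2.8441.
Each bolus raises the concentration by D/Vd = 168/132 ≈ 1.273 mcg/mL.
Cmax,ss = C₀/(1 − f) ≈ 1.273/0.3516 ≈ 3.621 mcg/mL.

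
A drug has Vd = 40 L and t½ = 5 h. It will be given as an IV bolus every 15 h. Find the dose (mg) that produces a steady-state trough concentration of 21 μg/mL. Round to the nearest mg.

5880 mg

τ/t½ = 15/5 ≈ 3, so f = (1/2)^(15/5) ≈ 0.125000.
Cmin,ss = (D/Vd)·f/(1−f), so D = Cmin,ss·Vd·(1−f)/f.
D = 21 × 40 × (1−f)/f ≈ 21 × 40 × 7.00000 ≈ 5880.00 mg.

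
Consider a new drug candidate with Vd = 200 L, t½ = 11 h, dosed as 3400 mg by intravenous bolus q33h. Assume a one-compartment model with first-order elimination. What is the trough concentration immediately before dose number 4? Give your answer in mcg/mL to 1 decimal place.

f = (1/2)^(τ/t½) = (1/2)^(33/11) ≈ 0.1250.
C₀ = D/Vd = 3400/200 ≈ 17.000 mcg/mL.
Before the 4th dose, 3 doses have been given. Superposition: Cmin = C₀·(f + f² + … + f^3).
≈ 17.000 × (0.1250 + 0.0156 + 0.0020) ≈ 17.000 × 0.1426 ≈ 2.424 mcg/mL.

2.4 mcg/mL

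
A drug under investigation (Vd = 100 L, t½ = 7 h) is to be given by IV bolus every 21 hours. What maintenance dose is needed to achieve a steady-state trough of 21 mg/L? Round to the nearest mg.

14700 mg

τ/t½ = 21/7 ≈ 3, so f = (1/2)^(21/7) ≈ 0.125000.
Cmin,ss = (D/Vd)·f/(1−f), so D = Cmin,ss·Vd·(1−f)/f.
D = 21 × 100 × (1−f)/f ≈ 21 × 100 × 7.00000 ≈ 14700.00 mg.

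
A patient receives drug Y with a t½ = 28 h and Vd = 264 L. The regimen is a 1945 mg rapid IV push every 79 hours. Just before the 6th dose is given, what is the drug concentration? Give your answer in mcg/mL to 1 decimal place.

f = (1/2)^(τ/t½) = (1/2)^(79/28) ≈ 0.1415.
C₀ = D/Vd = 1945/264 ≈ 7.367 mcg/mL.
Before the 6th dose, 5 doses have been given. Superposition: Cmin = C₀·(f + f² + … + f^5).
≈ 7.367 × (0.1415 + 0.0200 + 0.0028 + 0.0004 + 0.0001) ≈ 7.367 × 0.1648 ≈ 1.214 mcg/mL.

1.2 mcg/mL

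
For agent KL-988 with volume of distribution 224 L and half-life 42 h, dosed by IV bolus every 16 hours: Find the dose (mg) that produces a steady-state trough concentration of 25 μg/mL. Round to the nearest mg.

1692 mg

τ/t½ = 16/42 ≈ 0.38095, so f = (1/2)^(16/42) ≈ 0.767930.
Cmin,ss = (D/Vd)·f/(1−f), so D = Cmin,ss·Vd·(1−f)/f.
D = 25 × 224 × (1−f)/f ≈ 25 × 224 × 0.30220 ≈ 1692.32 mg.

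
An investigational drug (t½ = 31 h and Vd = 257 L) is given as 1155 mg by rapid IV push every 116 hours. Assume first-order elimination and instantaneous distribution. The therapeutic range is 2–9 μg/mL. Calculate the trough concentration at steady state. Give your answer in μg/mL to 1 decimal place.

0.4 μg/mL

k = ln2/t½ = ln2/31 ≈ 0.022360 h⁻¹; fraction remaining f = e^(−kτ) = e^(−0.022360×116) ≈ 0.0747.
Accumulation ratio R = 1/(1 − f) ≈ 1/0.9253 ≈ 1.0807.
Single-dose peak C₀ = D/Vd = 1155/257 ≈ 4.494 μg/mL.
Cmax,ss = C₀/(1 − f) ≈ 4.494/0.9253 ≈ 4.857 μg/mL.
One interval later, Cmin,ss = Cmax,ss·e^(−kτ) ≈ 4.857 × 0.0747 ≈ 0.363 μg/mL.
Trough 0.4 μg/mL vs MEC 2 μg/mL: subtherapeutic.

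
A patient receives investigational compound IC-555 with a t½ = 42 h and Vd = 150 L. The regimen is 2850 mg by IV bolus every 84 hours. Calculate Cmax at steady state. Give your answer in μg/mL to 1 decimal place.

25.3 μg/mL

The dosing interval is 2 half-lives, so f = 2^(−2) = 0.25.
Accumulation ratio R = 1/(1 − f) = 1/0.75 = 4/3.
Single-dose peak C₀ = D/Vd = 2850/150 = 19 μg/mL.
Steady-state peak Cmax,ss = C₀·R = 19 × 4/3 ≈ 25.333 μg/mL.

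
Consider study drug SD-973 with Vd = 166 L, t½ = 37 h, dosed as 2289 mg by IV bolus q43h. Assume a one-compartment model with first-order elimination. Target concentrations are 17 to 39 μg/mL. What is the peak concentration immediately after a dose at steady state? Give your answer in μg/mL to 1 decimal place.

24.9 μg/mL

τ/t½ = 43/37 ≈ 1.1622, so fraction remaining f = (1/2)^(43/37) ≈ 0.4468.
At steady state, accumulation factor R = 1/(1 − e^(−kτ)) ≈ 1.8077.
Each bolus raises the concentration by D/Vd = 2289/166 ≈ 13.789 μg/mL.
Cmax,ss = C₀/(1 − f) ≈ 13.789/0.5532 ≈ 24.926 μg/mL.
Peak 24.9 μg/mL vs MTC 39 μg/mL: below toxic threshold.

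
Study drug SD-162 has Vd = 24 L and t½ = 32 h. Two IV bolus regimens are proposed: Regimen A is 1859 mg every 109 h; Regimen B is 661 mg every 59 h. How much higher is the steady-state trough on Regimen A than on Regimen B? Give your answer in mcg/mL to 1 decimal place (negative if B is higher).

Regimen A: f = (1/2)^(109/32) ≈ 0.0943; Cmin,ss = (1859/24)·f/(1−f) ≈ 8.065 mcg/mL.
Regimen B: f = (1/2)^(59/32) ≈ 0.2786; Cmin,ss = (661/24)·f/(1−f) ≈ 10.636 mcg/mL.
Difference ≈ 8.065 − 10.636 ≈ -2.571 mcg/mL.

-2.6 mcg/mL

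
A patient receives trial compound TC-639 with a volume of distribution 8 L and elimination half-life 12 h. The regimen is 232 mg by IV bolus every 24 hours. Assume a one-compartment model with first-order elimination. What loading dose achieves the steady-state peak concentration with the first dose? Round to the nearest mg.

f = (1/2)^(24/12) ≈ 0.250000; accumulation ratio R = 1/(1−f) ≈ 1.33333.
Loading dose to hit Cmax,ss on first dose: D_load = D_maint·R ≈ 232 × 1.33333 ≈ 309.33 mg.

309 mg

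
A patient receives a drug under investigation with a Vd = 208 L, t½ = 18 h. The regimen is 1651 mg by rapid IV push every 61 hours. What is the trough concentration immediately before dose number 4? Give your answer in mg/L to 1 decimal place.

0.8 mg/L

f = (1/2)^(τ/t½) = (1/2)^(61/18) ≈ 0.0955.
C₀ = D/Vd = 1651/208 ≈ 7.938 mg/L.
Before the 4th dose, 3 doses have been given. Superposition: Cmin = C₀·(f + f² + … + f^3).
≈ 7.938 × (0.0955 + 0.0091 + 0.0009) ≈ 7.938 × 0.1055 ≈ 0.837 mg/L.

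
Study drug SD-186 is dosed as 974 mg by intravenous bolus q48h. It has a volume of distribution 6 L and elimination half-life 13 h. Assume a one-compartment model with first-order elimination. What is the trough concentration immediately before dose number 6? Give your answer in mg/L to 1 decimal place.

13.6 mg/L

f = (1/2)^(τ/t½) = (1/2)^(48/13) ≈ 0.0774.
C₀ = D/Vd = 974/6 ≈ 162.333 mg/L.
Before the 6th dose, 5 doses have been given. Superposition: Cmin = C₀·(f + f² + … + f^5).
≈ 162.333 × (0.0774 + 0.0060 + 0.0005 + 0.0000 + 0.0000) ≈ 162.333 × 0.0839 ≈ 13.620 mg/L.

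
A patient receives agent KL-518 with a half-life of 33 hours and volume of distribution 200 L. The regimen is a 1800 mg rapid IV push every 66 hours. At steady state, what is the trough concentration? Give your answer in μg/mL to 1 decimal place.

The dosing interval is 2 half-lives, so f = 2^(−2) = 0.25.
Accumulation ratio R = 1/(1 − f) = 1/0.75 = 4/3.
Single-dose peak C₀ = D/Vd = 1800/200 = 9 μg/mL.
Steady-state peak Cmax,ss = C₀·R = 9 × 4/3 ≈ 12.000 μg/mL.
Steady-state trough Cmin,ss = Cmax,ss·f ≈ 12.000 × 0.25 ≈ 3.000 μg/mL.

3.0 μg/mL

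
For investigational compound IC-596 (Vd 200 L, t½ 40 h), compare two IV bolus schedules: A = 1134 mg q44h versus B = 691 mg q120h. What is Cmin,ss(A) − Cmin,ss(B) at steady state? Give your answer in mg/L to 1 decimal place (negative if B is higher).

4.5 mg/L

Regimen A: f = (1/2)^(44/40) ≈ 0.4665; Cmin,ss = (1134/200)·f/(1−f) ≈ 4.958 mg/L.
Regimen B: f = (1/2)^(120/40) ≈ 0.1250; Cmin,ss = (691/200)·f/(1−f) ≈ 0.494 mg/L.
Difference ≈ 4.958 − 0.494 ≈ 4.464 mg/L.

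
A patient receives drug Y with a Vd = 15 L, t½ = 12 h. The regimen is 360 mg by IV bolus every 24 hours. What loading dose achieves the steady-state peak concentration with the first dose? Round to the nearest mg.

f = (1/2)^(24/12) ≈ 0.250000; accumulation ratio R = 1/(1−f) ≈ 1.33333.
Loading dose to hit Cmax,ss on first dose: D_load = D_maint·R ≈ 360 × 1.33333 ≈ 480.00 mg.

480 mg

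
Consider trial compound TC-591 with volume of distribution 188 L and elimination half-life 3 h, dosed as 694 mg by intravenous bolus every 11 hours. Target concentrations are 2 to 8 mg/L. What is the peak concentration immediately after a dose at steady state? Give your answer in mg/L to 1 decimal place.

Over one 11-h interval, 11/3 ≈ 3.6667 half-lives elapse, leaving f ≈ 0.0787 of each dose.
At steady state, accumulation factor R = 1/(1 − e^(−kτ)) ≈ 1.0854.
Single-dose peak C₀ = D/Vd = 694/188 ≈ 3.691 mg/L.
Cmax,ss = C₀/(1 − f) ≈ 3.691/0.9213 ≈ 4.006 mg/L.
Peak 4.0 mg/L vs MTC 8 mg/L: below toxic threshold.

4.0 mg/L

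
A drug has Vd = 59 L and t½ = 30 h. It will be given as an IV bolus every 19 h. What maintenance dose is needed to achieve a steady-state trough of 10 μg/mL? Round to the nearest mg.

325 mg

τ/t½ = 19/30 ≈ 0.63333, so f = (1/2)^(19/30) ≈ 0.644685.
Cmin,ss = (D/Vd)·f/(1−f), so D = Cmin,ss·Vd·(1−f)/f.
D = 10 × 59 × (1−f)/f ≈ 10 × 59 × 0.55115 ≈ 325.18 mg.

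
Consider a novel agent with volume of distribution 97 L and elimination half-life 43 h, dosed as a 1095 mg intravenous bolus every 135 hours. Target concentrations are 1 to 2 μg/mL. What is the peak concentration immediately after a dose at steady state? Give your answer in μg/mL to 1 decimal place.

k = ln2/t½ = ln2/43 ≈ 0.016120 h⁻¹; fraction remaining f = e^(−kτ) = e^(−0.016120×135) ≈ 0.1135.
At steady state, accumulation factor R = 1/(1 − e^(−kτ)) ≈ 1.1280.
Each bolus raises the concentration by D/Vd = 1095/97 ≈ 11.289 μg/mL.
Steady-state peak Cmax,ss = C₀·R ≈ 11.289 × 1.1280 ≈ 12.734 μg/mL.
Peak 12.7 μg/mL vs MTC 2 μg/mL: exceeds toxic threshold.

12.7 μg/mL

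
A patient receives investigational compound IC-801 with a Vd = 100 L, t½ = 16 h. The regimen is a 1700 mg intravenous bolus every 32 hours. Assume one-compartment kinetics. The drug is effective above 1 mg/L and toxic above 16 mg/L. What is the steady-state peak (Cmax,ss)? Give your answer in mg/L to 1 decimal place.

The dosing interval is 2 half-lives, so f = 2^(−2) = 0.25.
Accumulation ratio R = 1/(1 − f) = 1/0.75 = 4/3.
Single-dose peak C₀ = D/Vd = 1700/100 = 17 mg/L.
Steady-state peak Cmax,ss = C₀·R = 17 × 4/3 ≈ 22.667 mg/L.
Peak 22.7 mg/L vs MTC 16 mg/L: exceeds toxic threshold.

22.7 mg/L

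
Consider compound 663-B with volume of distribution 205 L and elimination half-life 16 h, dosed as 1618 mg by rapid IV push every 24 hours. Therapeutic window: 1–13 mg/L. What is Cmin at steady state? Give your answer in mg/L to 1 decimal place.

Over one 24-h interval, 24/16 ≈ 1.5 half-lives elapse, leaving f ≈ 0.3536 of each dose.
Single-dose peak C₀ = D/Vd = 1618/205 ≈ 7.893 mg/L.
Steady-state trough Cmin,ss = C₀·f/(1−f) ≈ 7.893 × 0.3536/0.6464 ≈ 4.318 mg/L.
Trough 4.3 mg/L vs MEC 1 mg/L: adequate.

4.3 mg/L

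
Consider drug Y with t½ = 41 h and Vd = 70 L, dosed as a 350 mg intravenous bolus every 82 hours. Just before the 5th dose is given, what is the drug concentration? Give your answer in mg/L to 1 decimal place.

f = (1/2)^(τ/t½) = (1/2)^(82/41) ≈ 0.2500.
C₀ = D/Vd = 350/70 ≈ 5.000 mg/L.
Before the 5th dose, 4 doses have been given. Superposition: Cmin = C₀·(f + f² + … + f^4).
≈ 5.000 × (0.2500 + 0.0625 + 0.0156 + 0.0039) ≈ 5.000 × 0.3320 ≈ 1.660 mg/L.

1.7 mg/L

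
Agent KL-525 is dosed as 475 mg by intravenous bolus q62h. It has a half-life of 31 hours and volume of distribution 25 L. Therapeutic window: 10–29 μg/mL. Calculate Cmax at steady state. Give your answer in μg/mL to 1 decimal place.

τ = 62 h = 2 half-lives, so f = (1/2)^2 = 0.25.
At steady state, R = 1/(1 − 0.25) = 4/3.
Single-dose peak C₀ = D/Vd = 475/25 = 19 μg/mL.
Steady-state peak Cmax,ss = C₀·R = 19 × 4/3 ≈ 25.333 μg/mL.
Peak 25.3 μg/mL vs MTC 29 μg/mL: below toxic threshold.

25.3 μg/mL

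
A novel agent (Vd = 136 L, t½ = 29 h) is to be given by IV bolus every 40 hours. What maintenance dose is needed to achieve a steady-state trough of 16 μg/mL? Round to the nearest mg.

3485 mg

τ/t½ = 40/29 ≈ 1.3793, so f = (1/2)^(40/29) ≈ 0.384403.
Cmin,ss = (D/Vd)·f/(1−f), so D = Cmin,ss·Vd·(1−f)/f.
D = 16 × 136 × (1−f)/f ≈ 16 × 136 × 1.60144 ≈ 3484.73 mg.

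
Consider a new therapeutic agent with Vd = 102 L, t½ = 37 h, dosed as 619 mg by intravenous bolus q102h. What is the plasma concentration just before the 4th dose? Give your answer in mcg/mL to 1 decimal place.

f = (1/2)^(τ/t½) = (1/2)^(102/37) ≈ 0.1480.
C₀ = D/Vd = 619/102 ≈ 6.069 mcg/mL.
Before the 4th dose, 3 doses have been given. Superposition: Cmin = C₀·(f + f² + … + f^3).
≈ 6.069 × (0.1480 + 0.0219 + 0.0032) ≈ 6.069 × 0.1731 ≈ 1.051 mcg/mL.

1.1 mcg/mL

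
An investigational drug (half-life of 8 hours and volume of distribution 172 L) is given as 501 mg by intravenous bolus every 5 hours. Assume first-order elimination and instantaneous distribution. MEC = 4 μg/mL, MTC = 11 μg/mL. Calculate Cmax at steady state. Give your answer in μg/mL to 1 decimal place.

8.3 μg/mL

Over one 5-h interval, 5/8 ≈ 0.625 half-lives elapse, leaving f ≈ 0.6484 of each dose.
At steady state, accumulation factor R = 1/(1 − e^(−kτ)) ≈ 2.8441.
Single-dose peak C₀ = D/Vd = 501/172 ≈ 2.913 μg/mL.
Cmax,ss = C₀/(1 − f) ≈ 2.913/0.3516 ≈ 8.285 μg/mL.
Peak 8.3 μg/mL vs MTC 11 μg/mL: below toxic threshold.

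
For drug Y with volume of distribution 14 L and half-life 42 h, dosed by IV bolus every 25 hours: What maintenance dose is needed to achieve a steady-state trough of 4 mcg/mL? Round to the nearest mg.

29 mg

τ/t½ = 25/42 ≈ 0.59524, so f = (1/2)^(25/42) ≈ 0.661935.
Cmin,ss = (D/Vd)·f/(1−f), so D = Cmin,ss·Vd·(1−f)/f.
D = 4 × 14 × (1−f)/f ≈ 4 × 14 × 0.51072 ≈ 28.60 mg.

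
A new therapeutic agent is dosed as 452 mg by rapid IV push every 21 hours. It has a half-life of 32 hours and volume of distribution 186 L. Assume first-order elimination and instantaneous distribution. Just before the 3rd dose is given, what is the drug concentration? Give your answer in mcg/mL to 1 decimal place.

2.5 mcg/mL

f = (1/2)^(τ/t½) = (1/2)^(21/32) ≈ 0.6345.
C₀ = D/Vd = 452/186 ≈ 2.430 mcg/mL.
Before the 3rd dose, 2 doses have been given. Superposition: Cmin = C₀·(f + f²).
≈ 2.430 × (0.6345 + 0.4026) ≈ 2.430 × 1.0371 ≈ 2.520 mcg/mL.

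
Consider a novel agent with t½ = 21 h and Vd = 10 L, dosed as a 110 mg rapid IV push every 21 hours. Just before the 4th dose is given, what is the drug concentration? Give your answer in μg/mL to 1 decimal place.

9.6 μg/mL

f = (1/2)^(τ/t½) = (1/2)^(21/21) ≈ 0.5000.
C₀ = D/Vd = 110/10 ≈ 11.000 μg/mL.
Before the 4th dose, 3 doses have been given. Superposition: Cmin = C₀·(f + f² + … + f^3).
≈ 11.000 × (0.5000 + 0.2500 + 0.1250) ≈ 11.000 × 0.8750 ≈ 9.625 μg/mL.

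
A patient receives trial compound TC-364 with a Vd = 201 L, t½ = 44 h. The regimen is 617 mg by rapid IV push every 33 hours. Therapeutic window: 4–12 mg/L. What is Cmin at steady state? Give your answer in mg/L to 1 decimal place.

4.5 mg/L

Over one 33-h interval, 33/44 ≈ 0.75 half-lives elapse, leaving f ≈ 0.5946 of each dose.
Each bolus raises the concentration by D/Vd = 617/201 ≈ 3.070 mg/L.
Steady-state trough Cmin,ss = C₀·f/(1−f) ≈ 3.070 × 0.5946/0.4054 ≈ 4.503 mg/L.
Trough 4.5 mg/L vs MEC 4 mg/L: adequate.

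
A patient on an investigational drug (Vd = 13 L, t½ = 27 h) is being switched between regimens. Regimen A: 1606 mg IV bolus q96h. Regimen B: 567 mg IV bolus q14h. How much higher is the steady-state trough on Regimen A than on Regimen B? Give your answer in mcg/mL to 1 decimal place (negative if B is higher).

-89.4 mcg/mL

Regimen A: f = (1/2)^(96/27) ≈ 0.0850; Cmin,ss = (1606/13)·f/(1−f) ≈ 11.476 mcg/mL.
Regimen B: f = (1/2)^(14/27) ≈ 0.6981; Cmin,ss = (567/13)·f/(1−f) ≈ 100.854 mcg/mL.
Difference ≈ 11.476 − 100.854 ≈ -89.378 mcg/mL.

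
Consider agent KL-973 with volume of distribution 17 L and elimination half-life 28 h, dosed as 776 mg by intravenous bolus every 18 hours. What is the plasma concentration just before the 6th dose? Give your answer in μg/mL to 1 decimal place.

f = (1/2)^(τ/t½) = (1/2)^(18/28) ≈ 0.6404.
C₀ = D/Vd = 776/17 ≈ 45.647 μg/mL.
Before the 6th dose, 5 doses have been given. Superposition: Cmin = C₀·(f + f² + … + f^5).
≈ 45.647 × (0.6404 + 0.4101 + 0.2626 + 0.1682 + 0.1077) ≈ 45.647 × 1.5890 ≈ 72.533 μg/mL.

72.5 μg/mL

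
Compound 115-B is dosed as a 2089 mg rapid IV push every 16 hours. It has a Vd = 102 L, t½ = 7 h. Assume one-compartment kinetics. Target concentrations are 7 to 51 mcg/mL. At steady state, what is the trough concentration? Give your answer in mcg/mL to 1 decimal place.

k = ln2/t½ = ln2/7 ≈ 0.099021 h⁻¹; fraction remaining f = e^(−kτ) = e^(−0.099021×16) ≈ 0.2051.
At steady state, accumulation factor R = 1/(1 − e^(−kτ)) ≈ 1.2580.
Each bolus raises the concentration by D/Vd = 2089/102 ≈ 20.480 mcg/mL.
Cmax,ss = C₀/(1 − f) ≈ 20.480/0.7949 ≈ 25.764 mcg/mL.
One interval later, Cmin,ss = Cmax,ss·e^(−kτ) ≈ 25.764 × 0.2051 ≈ 5.284 mcg/mL.
Trough 5.3 mcg/mL vs MEC 7 mcg/mL: subtherapeutic.

5.3 mcg/mL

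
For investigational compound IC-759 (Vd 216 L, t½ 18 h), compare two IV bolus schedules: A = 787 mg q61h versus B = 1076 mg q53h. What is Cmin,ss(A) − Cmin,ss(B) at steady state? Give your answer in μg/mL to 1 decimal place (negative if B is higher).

Regimen A: f = (1/2)^(61/18) ≈ 0.0955; Cmin,ss = (787/216)·f/(1−f) ≈ 0.385 μg/mL.
Regimen B: f = (1/2)^(53/18) ≈ 0.1299; Cmin,ss = (1076/216)·f/(1−f) ≈ 0.744 μg/mL.
Difference ≈ 0.385 − 0.744 ≈ -0.359 μg/mL.

-0.4 μg/mL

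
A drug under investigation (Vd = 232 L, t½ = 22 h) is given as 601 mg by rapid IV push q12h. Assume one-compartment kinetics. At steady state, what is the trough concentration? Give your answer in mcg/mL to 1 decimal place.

k = ln2/t½ = ln2/22 ≈ 0.031507 h⁻¹; fraction remaining f = e^(−kτ) = e^(−0.031507×12) ≈ 0.6852.
At steady state, accumulation factor R = 1/(1 − e^(−kτ)) ≈ 3.1766.
Single-dose peak C₀ = D/Vd = 601/232 ≈ 2.591 mcg/mL.
Cmax,ss = C₀/(1 − f) ≈ 2.591/0.3148 ≈ 8.231 mcg/mL.
Steady-state trough Cmin,ss = Cmax,ss·f ≈ 8.231 × 0.6852 ≈ 5.640 mcg/mL.

5.6 mcg/mL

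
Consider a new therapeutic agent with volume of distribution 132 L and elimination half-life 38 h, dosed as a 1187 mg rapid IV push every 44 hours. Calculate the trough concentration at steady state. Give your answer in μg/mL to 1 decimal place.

Over one 44-h interval, 44/38 ≈ 1.1579 half-lives elapse, leaving f ≈ 0.4482 of each dose.
Single-dose peak C₀ = D/Vd = 1187/132 ≈ 8.992 μg/mL.
Steady-state trough Cmin,ss = C₀·f/(1−f) ≈ 8.992 × 0.4482/0.5518 ≈ 7.304 μg/mL.

7.3 μg/mL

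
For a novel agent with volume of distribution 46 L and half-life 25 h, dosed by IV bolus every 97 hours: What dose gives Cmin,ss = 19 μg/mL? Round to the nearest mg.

τ/t½ = 97/25 ≈ 3.88, so f = (1/2)^(97/25) ≈ 0.067921.
Cmin,ss = (D/Vd)·f/(1−f), so D = Cmin,ss·Vd·(1−f)/f.
D = 19 × 46 × (1−f)/f ≈ 19 × 46 × 13.72299 ≈ 11993.89 mg.

11994 mg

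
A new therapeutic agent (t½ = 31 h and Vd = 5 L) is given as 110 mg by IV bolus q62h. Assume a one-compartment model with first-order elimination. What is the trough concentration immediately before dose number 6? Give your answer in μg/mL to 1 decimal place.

f = (1/2)^(τ/t½) = (1/2)^(62/31) ≈ 0.2500.
C₀ = D/Vd = 110/5 ≈ 22.000 μg/mL.
Before the 6th dose, 5 doses have been given. Superposition: Cmin = C₀·(f + f² + … + f^5).
≈ 22.000 × (0.2500 + 0.0625 + 0.0156 + 0.0039 + 0.0010) ≈ 22.000 × 0.3330 ≈ 7.326 μg/mL.

7.3 μg/mL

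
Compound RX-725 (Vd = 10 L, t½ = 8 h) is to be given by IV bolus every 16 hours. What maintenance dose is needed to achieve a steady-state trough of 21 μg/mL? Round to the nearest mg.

τ/t½ = 16/8 ≈ 2, so f = (1/2)^(16/8) ≈ 0.250000.
Cmin,ss = (D/Vd)·f/(1−f), so D = Cmin,ss·Vd·(1−f)/f.
D = 21 × 10 × (1−f)/f ≈ 21 × 10 × 3.00000 ≈ 630.00 mg.

630 mg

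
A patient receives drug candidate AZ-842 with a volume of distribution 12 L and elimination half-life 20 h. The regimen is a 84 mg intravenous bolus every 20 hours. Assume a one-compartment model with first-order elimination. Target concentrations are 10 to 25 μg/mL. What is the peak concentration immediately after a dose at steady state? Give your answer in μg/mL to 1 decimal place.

τ = 20 h = 1 half-life, so f = (1/2)^1 = 0.5.
At steady state, R = 1/(1 − 0.5) = 2/1.
Single-dose peak C₀ = D/Vd = 84/12 = 7 μg/mL.
Steady-state peak Cmax,ss = C₀·R = 7 × 2/1 ≈ 14.000 μg/mL.
Peak 14.0 μg/mL vs MTC 25 μg/mL: below toxic threshold.

14.0 μg/mL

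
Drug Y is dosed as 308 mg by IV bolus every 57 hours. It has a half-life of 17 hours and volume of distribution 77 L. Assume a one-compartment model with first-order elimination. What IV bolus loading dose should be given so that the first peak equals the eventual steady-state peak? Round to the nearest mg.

f = (1/2)^(57/17) ≈ 0.097873; accumulation ratio R = 1/(1−f) ≈ 1.10849.
Loading dose to hit Cmax,ss on first dose: D_load = D_maint·R ≈ 308 × 1.10849 ≈ 341.41 mg.

341 mg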